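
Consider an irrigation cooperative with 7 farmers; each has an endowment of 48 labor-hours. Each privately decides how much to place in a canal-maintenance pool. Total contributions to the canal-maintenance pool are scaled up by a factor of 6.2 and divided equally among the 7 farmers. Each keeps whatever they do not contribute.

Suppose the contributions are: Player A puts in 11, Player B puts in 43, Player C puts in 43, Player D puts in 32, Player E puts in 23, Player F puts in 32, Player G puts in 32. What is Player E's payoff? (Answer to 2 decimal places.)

Total contributed: 11 + 43 + 43 + 32 + 23 + 32 + 32 = 216.
Each receives 6.2 × 216 / 7 = 191.31 from the canal-maintenance pool.
Player E keeps 48 − 23 = 25, so Player E's payoff is 25 + 191.31 = 216.31.

216.31 labor-hours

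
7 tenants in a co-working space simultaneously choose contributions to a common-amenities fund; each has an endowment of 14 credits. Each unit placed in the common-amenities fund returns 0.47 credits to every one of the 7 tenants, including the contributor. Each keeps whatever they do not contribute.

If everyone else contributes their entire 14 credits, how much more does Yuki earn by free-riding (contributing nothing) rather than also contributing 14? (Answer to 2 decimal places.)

Switching from a contribution of 14 to 0 lets Yuki keep an extra 14 credits, but lowers the common-amenities fund by 14, which costs Yuki their own share of that drop: 0.47 × 14 = 6.58.
Net gain = 14 − 6.58 = 7.42. The private return per contributed unit (0.47) is below 1, so free-riding is indeed the best response regardless of what the others do.

7.42 credits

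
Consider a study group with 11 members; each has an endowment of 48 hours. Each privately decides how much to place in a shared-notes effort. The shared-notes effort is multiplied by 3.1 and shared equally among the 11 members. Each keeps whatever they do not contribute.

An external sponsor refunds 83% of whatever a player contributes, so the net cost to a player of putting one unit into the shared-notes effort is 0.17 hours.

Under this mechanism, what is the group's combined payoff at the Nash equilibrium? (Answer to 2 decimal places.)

2075.04 hours

With the mechanism, a contributed unit returns (3.1/11) / 0.17 = 1.6578 per unit of net cost to the contributor — now above 1 — so contributing fully is weakly dominant for every player.
So the Nash equilibrium is full contribution by all 11; the group earns 11 × (48 × 0.83 + 3.1 × 48) = 2075.04.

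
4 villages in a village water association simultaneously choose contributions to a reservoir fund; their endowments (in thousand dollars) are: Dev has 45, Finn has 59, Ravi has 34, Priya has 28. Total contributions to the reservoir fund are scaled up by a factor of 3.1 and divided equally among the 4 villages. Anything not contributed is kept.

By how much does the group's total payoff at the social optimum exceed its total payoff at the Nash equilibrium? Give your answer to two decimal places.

348.60 thousand dollars

The private return per contributed unit is 3.1/4 = 0.7750 < 1 for every player regardless of endowment, so the Nash equilibrium is zero contribution and the group total is Σ E_j = 45 + 59 + 34 + 28 = 166.
Each contributed unit returns 3.100 to the group, so the social optimum is full contribution by everyone: group total = 3.100 × 166 = 514.60.
Efficiency loss = (3.100 − 1) × 166 = 348.60.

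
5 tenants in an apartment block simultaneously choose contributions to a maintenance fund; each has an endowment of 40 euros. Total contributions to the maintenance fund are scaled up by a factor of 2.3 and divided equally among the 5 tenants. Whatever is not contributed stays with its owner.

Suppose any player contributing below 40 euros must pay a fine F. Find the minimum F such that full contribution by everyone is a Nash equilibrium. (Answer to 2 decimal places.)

Given the others contribute fully, the best deviation is to contribute 0 (any partial contribution still incurs the fine and gives up units whose private return 0.4600 is below 1).
Deviating from 40 to 0 saves 40 euros but forfeits the deviator's share of the drop in the maintenance fund: 2.3/5 × 40 = 18.40.
So the deviation gain is 40 − 18.40 = 21.60, and the fine must be at least 21.60 euros to wipe it out.

21.60 euros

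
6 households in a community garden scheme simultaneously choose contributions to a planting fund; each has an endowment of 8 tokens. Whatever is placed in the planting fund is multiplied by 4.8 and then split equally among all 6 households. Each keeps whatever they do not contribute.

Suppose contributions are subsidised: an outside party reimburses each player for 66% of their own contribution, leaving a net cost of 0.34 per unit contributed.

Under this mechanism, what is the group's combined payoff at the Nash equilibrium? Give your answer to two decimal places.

With the mechanism, a contributed unit returns (4.8/6) / 0.34 = 2.3529 per unit of net cost to the contributor — now above 1 — so contributing fully is weakly dominant for every player.
So the Nash equilibrium is full contribution by all 6; the group earns 6 × (8 × 0.66 + 4.8 × 8) = 262.08.

262.08 tokens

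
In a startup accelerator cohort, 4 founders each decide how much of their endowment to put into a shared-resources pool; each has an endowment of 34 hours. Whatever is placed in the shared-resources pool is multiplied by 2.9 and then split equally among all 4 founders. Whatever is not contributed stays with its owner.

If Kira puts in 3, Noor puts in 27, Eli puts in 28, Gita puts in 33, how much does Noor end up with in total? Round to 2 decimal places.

Total contributed: 3 + 27 + 28 + 33 = 91.
Each receives 2.9 × 91 / 4 = 65.98 from the shared-resources pool.
Noor keeps 34 − 27 = 7, so Noor's payoff is 7 + 65.98 = 72.98.

72.98 hours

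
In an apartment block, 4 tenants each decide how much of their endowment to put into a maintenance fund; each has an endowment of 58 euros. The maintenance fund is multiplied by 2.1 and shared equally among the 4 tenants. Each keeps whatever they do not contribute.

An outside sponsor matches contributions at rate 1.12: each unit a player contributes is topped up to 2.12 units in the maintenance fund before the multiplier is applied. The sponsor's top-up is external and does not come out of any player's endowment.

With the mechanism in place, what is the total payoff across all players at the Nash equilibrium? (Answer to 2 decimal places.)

1032.86 euros

With the mechanism, a contributed unit returns 2.1 × 2.12 / 4 = 1.1130 per unit of net cost to the contributor — now above 1 — so contributing fully is weakly dominant for every player.
At the Nash equilibrium everyone contributes 58. Group total payoff = 2.1 × 2.12 × 232 = 1032.86.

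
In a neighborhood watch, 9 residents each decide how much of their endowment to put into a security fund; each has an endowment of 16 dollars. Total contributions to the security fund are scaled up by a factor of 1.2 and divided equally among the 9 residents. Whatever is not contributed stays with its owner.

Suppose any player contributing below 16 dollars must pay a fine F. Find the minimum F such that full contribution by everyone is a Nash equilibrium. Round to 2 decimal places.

13.87 dollars

Given the others contribute fully, the best deviation is to contribute 0 (any partial contribution still incurs the fine and gives up units whose private return 0.1333 is below 1).
Deviating from 16 to 0 saves 16 dollars but forfeits the deviator's share of the drop in the security fund: 1.2/9 × 16 = 2.13.
So the deviation gain is 16 − 2.13 = 13.87, and the fine must be at least 13.87 dollars to wipe it out.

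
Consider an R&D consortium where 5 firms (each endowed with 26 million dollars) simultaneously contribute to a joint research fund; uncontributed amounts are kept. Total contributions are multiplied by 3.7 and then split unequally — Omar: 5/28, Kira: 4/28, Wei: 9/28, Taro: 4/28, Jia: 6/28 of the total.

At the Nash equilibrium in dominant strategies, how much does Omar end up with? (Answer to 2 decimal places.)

43.18 million dollars

Player j's private return per contributed unit is 3.7 × (j's share). Contributing is weakly dominant for j when that share is at least 1/3.7 = 0.2703, and contributing 0 is dominant otherwise.
Only Wei (9/28) clears that bar, contributing 26; the remaining 4 contribute 0. Total contributed: 26.
Omar keeps 26 and receives 3.7 × 26 × 5/28 = 17.18 from the joint research fund, for a payoff of 43.18.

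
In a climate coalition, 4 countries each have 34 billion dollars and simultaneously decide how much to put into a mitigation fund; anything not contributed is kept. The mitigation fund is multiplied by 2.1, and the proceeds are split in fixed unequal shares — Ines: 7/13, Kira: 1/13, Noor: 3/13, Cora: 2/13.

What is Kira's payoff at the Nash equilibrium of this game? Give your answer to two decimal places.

39.49 billion dollars

Player j's private return per contributed unit is 2.1 × (j's share). Contributing is weakly dominant for j when that share is at least 1/2.1 = 0.4762, and contributing 0 is dominant otherwise.
The only share above 0.4762 is Ines's 7/13, contributing 34; the remaining 3 contribute 0. Total contributed: 34.
Kira keeps 34 and receives 2.1 × 34 × 1/13 = 5.49 from the mitigation fund, for a payoff of 39.49.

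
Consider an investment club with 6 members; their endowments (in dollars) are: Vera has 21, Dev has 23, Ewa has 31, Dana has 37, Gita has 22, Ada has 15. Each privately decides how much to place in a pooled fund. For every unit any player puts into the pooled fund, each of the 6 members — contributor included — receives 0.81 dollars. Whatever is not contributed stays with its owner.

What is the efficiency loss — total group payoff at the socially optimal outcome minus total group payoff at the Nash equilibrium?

The private return per contributed unit is 0.81 < 1 for everyone, so the Nash equilibrium is zero contribution and the group total is Σ E_j = 21 + 23 + 31 + 37 + 22 + 15 = 149.
Each contributed unit returns 4.860 to the group, so the social optimum is full contribution by everyone: group total = 4.860 × 149 = 724.14.
Efficiency loss = (4.860 − 1) × 149 = 575.14.

575.14 dollars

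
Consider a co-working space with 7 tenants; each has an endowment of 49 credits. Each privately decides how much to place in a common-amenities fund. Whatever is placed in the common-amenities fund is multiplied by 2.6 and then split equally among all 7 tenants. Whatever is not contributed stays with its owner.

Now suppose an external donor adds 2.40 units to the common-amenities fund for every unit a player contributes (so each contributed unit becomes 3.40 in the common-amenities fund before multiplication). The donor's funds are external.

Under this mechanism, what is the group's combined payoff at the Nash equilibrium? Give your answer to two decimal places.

3032.12 credits

The effective private return per unit is now 2.6 × 3.40 / 7 = 1.2629 > 1, so every player's dominant strategy flips to full contribution.
At the Nash equilibrium everyone contributes 49. Group total payoff = 2.6 × 3.40 × 343 = 3032.12.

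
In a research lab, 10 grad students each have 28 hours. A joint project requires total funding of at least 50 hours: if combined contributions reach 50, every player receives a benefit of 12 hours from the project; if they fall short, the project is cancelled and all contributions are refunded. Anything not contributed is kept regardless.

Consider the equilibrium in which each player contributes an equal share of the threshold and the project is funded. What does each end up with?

35 hours

Equal share of the threshold: 50/10 = 5.
At this profile no one gains by cutting their contribution: any cut drops the total below 50, the project is cancelled, contributions are refunded, and the deviator ends with 28, which is less than 28 − 5 + 12 = 35. Contributing more than 5 just wastes the excess. So contributing exactly 5 is a best response.
Each player's payoff: 28 − 5 + 12 = 35.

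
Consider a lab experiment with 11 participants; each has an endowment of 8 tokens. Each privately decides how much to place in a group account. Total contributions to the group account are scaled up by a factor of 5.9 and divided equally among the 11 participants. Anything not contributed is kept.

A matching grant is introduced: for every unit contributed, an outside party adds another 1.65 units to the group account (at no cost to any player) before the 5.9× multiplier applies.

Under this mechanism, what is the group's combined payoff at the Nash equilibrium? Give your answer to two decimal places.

1375.88 tokens

Under the mechanism each unit contributed yields 5.9 × 2.65 / 11 = 1.4214 back to its contributor per unit of net cost, which exceeds 1, making full contribution the dominant choice for everyone.
At the Nash equilibrium everyone contributes 8. Group total payoff = 5.9 × 2.65 × 88 = 1375.88.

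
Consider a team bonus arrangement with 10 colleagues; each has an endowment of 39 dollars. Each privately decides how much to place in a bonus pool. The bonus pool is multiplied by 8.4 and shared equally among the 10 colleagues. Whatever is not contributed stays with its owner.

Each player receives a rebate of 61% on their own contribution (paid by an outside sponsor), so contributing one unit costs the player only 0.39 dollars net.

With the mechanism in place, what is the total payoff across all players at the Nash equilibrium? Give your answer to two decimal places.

Under the mechanism each unit contributed yields (8.4/10) / 0.39 = 2.1538 back to its contributor per unit of net cost, which exceeds 1, making full contribution the dominant choice for everyone.
At the Nash equilibrium everyone contributes 39. Group total payoff = 10 × (39 × 0.61 + 8.4 × 39) = 3513.90.

3513.90 dollars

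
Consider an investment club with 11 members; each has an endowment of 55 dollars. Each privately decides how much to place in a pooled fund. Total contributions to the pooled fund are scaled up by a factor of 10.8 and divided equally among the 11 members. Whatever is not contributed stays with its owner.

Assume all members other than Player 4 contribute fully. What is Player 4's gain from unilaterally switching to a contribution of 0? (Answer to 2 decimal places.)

1.00 dollars

Switching from a contribution of 55 to 0 lets Player 4 keep an extra 55 dollars, but lowers the pooled fund by 55, which costs Player 4 their own share of that drop: 10.8/11 × 55 = 54.00.
Net gain = 55 − 54.00 = 1.00. The private return per contributed unit (0.9818) is below 1, so free-riding is indeed the best response regardless of what the others do.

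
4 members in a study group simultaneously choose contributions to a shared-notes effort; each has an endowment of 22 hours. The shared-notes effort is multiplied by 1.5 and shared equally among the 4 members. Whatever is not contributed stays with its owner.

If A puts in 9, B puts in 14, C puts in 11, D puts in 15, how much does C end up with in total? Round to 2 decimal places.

Total contributed: 9 + 14 + 11 + 15 = 49.
Each receives 1.5 × 49 / 4 = 18.38 from the shared-notes effort.
C keeps 22 − 11 = 11, so C's payoff is 11 + 18.38 = 29.38.

29.38 hours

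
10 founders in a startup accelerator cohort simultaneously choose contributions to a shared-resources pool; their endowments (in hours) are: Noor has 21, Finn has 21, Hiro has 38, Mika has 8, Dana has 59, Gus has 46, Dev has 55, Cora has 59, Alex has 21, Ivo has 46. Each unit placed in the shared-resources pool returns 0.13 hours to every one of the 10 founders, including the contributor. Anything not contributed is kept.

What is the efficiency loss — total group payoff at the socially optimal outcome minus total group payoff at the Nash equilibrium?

The private return per contributed unit is 0.13 < 1 for everyone, so the Nash equilibrium is zero contribution and the group total is Σ E_j = 21 + 21 + 38 + 8 + 59 + 46 + 55 + 59 + 21 + 46 = 374.
Each contributed unit returns 1.300 to the group, so the social optimum is full contribution by everyone: group total = 1.300 × 374 = 486.20.
Efficiency loss = (1.300 − 1) × 374 = 112.20.

112.20 hours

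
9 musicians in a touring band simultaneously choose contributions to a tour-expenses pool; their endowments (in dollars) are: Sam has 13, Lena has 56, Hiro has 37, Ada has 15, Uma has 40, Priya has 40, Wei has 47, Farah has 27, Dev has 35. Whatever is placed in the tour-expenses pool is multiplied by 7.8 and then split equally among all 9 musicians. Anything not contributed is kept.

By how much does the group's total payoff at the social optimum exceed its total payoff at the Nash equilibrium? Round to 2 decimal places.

2108.00 dollars

The private return per contributed unit is 7.8/9 = 0.8667 < 1 for every player regardless of endowment, so the Nash equilibrium is zero contribution and the group total is Σ E_j = 13 + 56 + 37 + 15 + 40 + 40 + 47 + 27 + 35 = 310.
Each contributed unit returns 7.800 to the group, so the social optimum is full contribution by everyone: group total = 7.800 × 310 = 2418.00.
Efficiency loss = (7.800 − 1) × 310 = 2108.00.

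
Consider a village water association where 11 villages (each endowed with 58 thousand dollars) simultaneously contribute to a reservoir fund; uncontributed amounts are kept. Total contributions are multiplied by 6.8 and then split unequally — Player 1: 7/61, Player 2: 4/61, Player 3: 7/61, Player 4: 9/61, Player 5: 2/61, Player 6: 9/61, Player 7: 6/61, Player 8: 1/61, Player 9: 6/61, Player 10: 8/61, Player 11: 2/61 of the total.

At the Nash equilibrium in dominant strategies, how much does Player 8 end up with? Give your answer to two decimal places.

Each unit j contributes comes back to j as 6.8 × (j's share), so j prefers to contribute only if that share exceeds 1/6.8 = 0.1471; otherwise keeping the unit dominates.
Player 4 and Player 6 are above the threshold, contributing 58 each; the remaining 9 contribute 0. Total contributed: 116.
Player 8 keeps 58 and receives 6.8 × 116 × 1/61 = 12.93 from the reservoir fund, for a payoff of 70.93.

70.93 thousand dollars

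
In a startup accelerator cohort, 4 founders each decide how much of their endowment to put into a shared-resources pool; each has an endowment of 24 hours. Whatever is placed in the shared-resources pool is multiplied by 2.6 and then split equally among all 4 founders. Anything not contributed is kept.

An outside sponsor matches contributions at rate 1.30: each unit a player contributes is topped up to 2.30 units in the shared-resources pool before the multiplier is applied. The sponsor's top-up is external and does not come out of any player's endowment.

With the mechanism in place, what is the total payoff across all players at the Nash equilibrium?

574.08 hours

Under the mechanism each unit contributed yields 2.6 × 2.30 / 4 = 1.4950 back to its contributor per unit of net cost, which exceeds 1, making full contribution the dominant choice for everyone.
At the Nash equilibrium everyone contributes 24. Group total payoff = 2.6 × 2.30 × 96 = 574.08.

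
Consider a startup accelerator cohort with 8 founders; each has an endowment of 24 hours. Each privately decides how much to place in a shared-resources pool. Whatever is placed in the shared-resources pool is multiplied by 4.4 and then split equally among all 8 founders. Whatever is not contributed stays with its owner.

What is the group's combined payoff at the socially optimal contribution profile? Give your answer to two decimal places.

844.80 hours

Each contributed unit returns 4.400 to the group as a whole (0.5500 to each of 8 players), which exceeds 1, so the social optimum is full contribution: group total = 4.400 × 192 = 844.80.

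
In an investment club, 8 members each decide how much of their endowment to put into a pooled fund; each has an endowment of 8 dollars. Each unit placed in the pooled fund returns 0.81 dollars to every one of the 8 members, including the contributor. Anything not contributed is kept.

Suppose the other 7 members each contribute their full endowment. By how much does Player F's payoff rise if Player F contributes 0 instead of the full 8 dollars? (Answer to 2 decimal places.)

Switching from a contribution of 8 to 0 lets Player F keep an extra 8 dollars, but lowers the pooled fund by 8, which costs Player F their own share of that drop: 0.81 × 8 = 6.48.
Net gain = 8 − 6.48 = 1.52. The private return per contributed unit (0.81) is below 1, so free-riding is indeed the best response regardless of what the others do.

1.52 dollars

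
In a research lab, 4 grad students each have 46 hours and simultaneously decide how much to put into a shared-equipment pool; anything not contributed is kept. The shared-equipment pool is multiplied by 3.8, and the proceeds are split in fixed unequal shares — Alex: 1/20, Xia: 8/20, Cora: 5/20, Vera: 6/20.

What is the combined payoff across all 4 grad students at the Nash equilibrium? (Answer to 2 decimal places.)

For player j, contributing a unit is worthwhile iff 3.8 × (j's share) ≥ 1, i.e. iff j's share is at least 0.2632.
Xia and Vera are above the threshold, contributing 46 each; the remaining 2 contribute 0. Total contributed: 92.
The shared-equipment pool pays out 3.8 × 92 = 349.60 in total (split across the unequal shares, but the aggregate is all that matters for the group sum).
The 2 free-riders keep 46 each, adding 92. Group total = 92 + 349.60 = 441.60.

441.60 hours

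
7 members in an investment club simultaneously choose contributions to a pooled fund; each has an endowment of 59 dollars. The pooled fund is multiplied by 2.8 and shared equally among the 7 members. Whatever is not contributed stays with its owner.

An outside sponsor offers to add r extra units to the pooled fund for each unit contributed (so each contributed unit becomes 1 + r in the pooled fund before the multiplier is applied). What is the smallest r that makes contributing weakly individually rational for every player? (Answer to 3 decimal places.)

1.500

With matching at rate r, one contributed unit becomes (1 + r) in the pooled fund and returns 2.8 × (1 + r) / 7 to the contributor.
Setting this equal to 1: 1 + r = 7/2.8 = 2.5000.
So the minimum matching rate is r = 2.5000 − 1 = 1.500.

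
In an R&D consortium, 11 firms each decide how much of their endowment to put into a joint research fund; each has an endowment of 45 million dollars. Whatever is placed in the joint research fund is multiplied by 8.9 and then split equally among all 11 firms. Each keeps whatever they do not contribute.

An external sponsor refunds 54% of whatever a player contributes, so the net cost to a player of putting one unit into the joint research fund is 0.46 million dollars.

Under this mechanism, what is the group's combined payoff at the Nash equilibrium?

The effective private return per unit is now (8.9/11) / 0.46 = 1.7589 > 1, so every player's dominant strategy flips to full contribution.
So the Nash equilibrium is full contribution by all 11; the group earns 11 × (45 × 0.54 + 8.9 × 45) = 4672.80.

4672.80 million dollars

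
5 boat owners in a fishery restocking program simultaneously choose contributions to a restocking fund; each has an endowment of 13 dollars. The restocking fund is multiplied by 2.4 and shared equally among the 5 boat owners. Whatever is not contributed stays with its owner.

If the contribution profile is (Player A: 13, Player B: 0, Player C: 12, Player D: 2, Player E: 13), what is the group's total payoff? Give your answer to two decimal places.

121.00 dollars

Total contributed: 13 + 0 + 12 + 2 + 13 = 40; total kept: 5 × 13 − 40 = 25.
The restocking fund pays out 2.4 × 40 = 96.00 in aggregate.
Group total = 25 + 96.00 = 121.00.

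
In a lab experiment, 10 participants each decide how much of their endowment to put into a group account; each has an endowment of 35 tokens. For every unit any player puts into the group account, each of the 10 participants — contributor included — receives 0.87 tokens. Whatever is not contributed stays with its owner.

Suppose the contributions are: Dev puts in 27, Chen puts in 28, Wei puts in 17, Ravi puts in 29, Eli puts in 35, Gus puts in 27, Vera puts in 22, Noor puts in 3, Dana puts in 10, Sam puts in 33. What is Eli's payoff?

Total contributed: 27 + 28 + 17 + 29 + 35 + 27 + 22 + 3 + 10 + 33 = 231.
Each receives 0.87 × 231 = 200.97 from the group account.
Eli keeps 35 − 35 = 0, so Eli's payoff is 0 + 200.97 = 200.97.

200.97 tokens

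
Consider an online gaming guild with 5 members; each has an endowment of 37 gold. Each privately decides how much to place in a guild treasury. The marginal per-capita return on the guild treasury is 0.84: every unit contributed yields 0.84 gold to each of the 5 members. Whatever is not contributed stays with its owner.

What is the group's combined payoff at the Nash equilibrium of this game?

185.00 gold

The private return per contributed unit is 0.84 < 1, so contributing 0 is dominant for every player. At the Nash equilibrium everyone keeps their 37, and the group total is 5 × 37 = 185.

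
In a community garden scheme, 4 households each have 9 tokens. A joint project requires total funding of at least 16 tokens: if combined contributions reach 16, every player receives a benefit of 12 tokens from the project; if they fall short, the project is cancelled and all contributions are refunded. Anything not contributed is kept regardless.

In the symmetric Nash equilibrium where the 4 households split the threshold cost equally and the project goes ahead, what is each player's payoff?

17 tokens

Equal share of the threshold: 16/4 = 4.
At this profile no one gains by cutting their contribution: any cut drops the total below 16, the project is cancelled, contributions are refunded, and the deviator ends with 9, which is less than 9 − 4 + 12 = 17. Contributing more than 4 just wastes the excess. So contributing exactly 4 is a best response.
Each player's payoff: 9 − 4 + 12 = 17.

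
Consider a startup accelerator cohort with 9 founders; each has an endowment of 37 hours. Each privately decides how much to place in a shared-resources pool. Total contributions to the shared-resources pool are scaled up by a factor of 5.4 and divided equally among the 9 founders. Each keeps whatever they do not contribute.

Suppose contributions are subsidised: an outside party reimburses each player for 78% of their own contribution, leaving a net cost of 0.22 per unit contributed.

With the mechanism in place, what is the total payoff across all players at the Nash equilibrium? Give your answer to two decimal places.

The effective private return per unit is now (5.4/9) / 0.22 = 2.7273 > 1, so every player's dominant strategy flips to full contribution.
At the Nash equilibrium everyone contributes 37. Group total payoff = 9 × (37 × 0.78 + 5.4 × 37) = 2057.94.

2057.94 hours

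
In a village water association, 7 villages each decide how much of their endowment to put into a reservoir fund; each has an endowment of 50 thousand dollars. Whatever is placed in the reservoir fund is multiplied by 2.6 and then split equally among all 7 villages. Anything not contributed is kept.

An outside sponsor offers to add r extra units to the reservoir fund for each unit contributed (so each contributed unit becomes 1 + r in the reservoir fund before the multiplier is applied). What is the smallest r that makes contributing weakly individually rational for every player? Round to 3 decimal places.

With matching at rate r, one contributed unit becomes (1 + r) in the reservoir fund and returns 2.6 × (1 + r) / 7 to the contributor.
Setting this equal to 1: 1 + r = 7/2.6 = 2.6923.
So the minimum matching rate is r = 2.6923 − 1 = 1.692.

1.692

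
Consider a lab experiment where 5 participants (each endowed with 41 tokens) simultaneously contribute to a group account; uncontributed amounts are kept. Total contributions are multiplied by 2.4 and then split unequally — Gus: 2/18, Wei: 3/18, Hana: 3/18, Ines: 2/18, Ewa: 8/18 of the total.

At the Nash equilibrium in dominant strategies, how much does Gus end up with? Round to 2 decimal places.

Player j's private return per contributed unit is 2.4 × (j's share). Contributing is weakly dominant for j when that share is at least 1/2.4 = 0.4167, and contributing 0 is dominant otherwise.
The only share above 0.4167 is Ewa's 8/18, contributing 41; the remaining 4 contribute 0. Total contributed: 41.
Gus keeps 41 and receives 2.4 × 41 × 2/18 = 10.93 from the group account, for a payoff of 51.93.

51.93 tokens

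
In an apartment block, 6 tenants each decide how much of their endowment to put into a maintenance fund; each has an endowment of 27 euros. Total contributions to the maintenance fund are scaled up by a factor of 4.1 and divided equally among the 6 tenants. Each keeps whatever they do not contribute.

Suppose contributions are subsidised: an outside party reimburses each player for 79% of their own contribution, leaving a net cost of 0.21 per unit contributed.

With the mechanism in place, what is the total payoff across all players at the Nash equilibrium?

With the mechanism, a contributed unit returns (4.1/6) / 0.21 = 3.2540 per unit of net cost to the contributor — now above 1 — so contributing fully is weakly dominant for every player.
So the Nash equilibrium is full contribution by all 6; the group earns 6 × (27 × 0.79 + 4.1 × 27) = 792.18.

792.18 euros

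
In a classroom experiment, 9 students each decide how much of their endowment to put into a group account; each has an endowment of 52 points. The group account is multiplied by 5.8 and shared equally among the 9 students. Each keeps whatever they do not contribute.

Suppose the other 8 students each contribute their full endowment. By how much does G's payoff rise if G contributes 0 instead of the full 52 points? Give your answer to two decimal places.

18.49 points

Switching from a contribution of 52 to 0 lets G keep an extra 52 points, but lowers the group account by 52, which costs G their own share of that drop: 5.8/9 × 52 = 33.51.
Net gain = 52 − 33.51 = 18.49. The private return per contributed unit (0.6444) is below 1, so free-riding is indeed the best response regardless of what the others do.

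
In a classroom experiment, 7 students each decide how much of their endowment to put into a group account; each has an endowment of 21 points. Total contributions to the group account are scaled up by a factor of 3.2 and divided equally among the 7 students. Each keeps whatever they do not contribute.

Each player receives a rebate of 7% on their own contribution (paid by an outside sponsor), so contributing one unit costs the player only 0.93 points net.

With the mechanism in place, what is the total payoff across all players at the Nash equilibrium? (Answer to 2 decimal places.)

147.00 points

Even with the mechanism, each unit contributed returns only (3.2/7) / 0.93 = 0.4916 per unit of net cost, so contributing nothing is still dominant.
At the Nash equilibrium no one contributes; group total payoff = 7 × 21 = 147.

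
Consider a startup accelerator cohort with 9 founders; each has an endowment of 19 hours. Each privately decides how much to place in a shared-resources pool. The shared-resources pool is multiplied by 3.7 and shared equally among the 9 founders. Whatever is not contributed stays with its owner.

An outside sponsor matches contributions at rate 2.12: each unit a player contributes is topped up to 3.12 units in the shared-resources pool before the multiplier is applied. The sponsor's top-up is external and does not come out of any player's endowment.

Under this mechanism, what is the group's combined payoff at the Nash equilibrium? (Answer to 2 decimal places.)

With the mechanism, a contributed unit returns 3.7 × 3.12 / 9 = 1.2827 per unit of net cost to the contributor — now above 1 — so contributing fully is weakly dominant for every player.
At the Nash equilibrium everyone contributes 19. Group total payoff = 3.7 × 3.12 × 171 = 1974.02.

1974.02 hours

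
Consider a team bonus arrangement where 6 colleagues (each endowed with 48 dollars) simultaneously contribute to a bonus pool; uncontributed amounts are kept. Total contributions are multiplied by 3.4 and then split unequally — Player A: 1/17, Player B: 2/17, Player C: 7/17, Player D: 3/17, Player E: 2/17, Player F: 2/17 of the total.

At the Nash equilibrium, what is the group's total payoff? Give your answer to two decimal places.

403.20 dollars

A player with share s gets back 3.4·s per unit contributed, so full contribution is dominant for anyone with s > 1/3.4 = 0.2941 and zero contribution is dominant for anyone below.
Player C alone (share 7/17) is above the threshold, contributing 48; the remaining 5 contribute 0. Total contributed: 48.
The bonus pool pays out 3.4 × 48 = 163.20 in total (split across the unequal shares, but the aggregate is all that matters for the group sum).
The 5 free-riders keep 48 each, adding 240. Group total = 240 + 163.20 = 403.20.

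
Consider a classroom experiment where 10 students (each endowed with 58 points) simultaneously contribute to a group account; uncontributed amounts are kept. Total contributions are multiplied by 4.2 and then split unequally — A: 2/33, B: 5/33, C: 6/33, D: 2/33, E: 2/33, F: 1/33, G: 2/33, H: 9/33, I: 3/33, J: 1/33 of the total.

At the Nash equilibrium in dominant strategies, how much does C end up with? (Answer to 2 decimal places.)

Each unit j contributes comes back to j as 4.2 × (j's share), so j prefers to contribute only if that share exceeds 1/4.2 = 0.2381; otherwise keeping the unit dominates.
The only share above 0.2381 is H's 9/33, contributing 58; the remaining 9 contribute 0. Total contributed: 58.
C keeps 58 and receives 4.2 × 58 × 6/33 = 44.29 from the group account, for a payoff of 102.29.

102.29 points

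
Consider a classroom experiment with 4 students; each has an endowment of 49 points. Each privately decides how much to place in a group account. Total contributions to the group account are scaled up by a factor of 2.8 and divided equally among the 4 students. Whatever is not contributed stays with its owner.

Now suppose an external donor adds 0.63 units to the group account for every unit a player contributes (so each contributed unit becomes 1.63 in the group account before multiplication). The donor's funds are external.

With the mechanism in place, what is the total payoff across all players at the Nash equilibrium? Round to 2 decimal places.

894.54 points

The effective private return per unit is now 2.8 × 1.63 / 4 = 1.1410 > 1, so every player's dominant strategy flips to full contribution.
At the Nash equilibrium everyone contributes 49. Group total payoff = 2.8 × 1.63 × 196 = 894.54.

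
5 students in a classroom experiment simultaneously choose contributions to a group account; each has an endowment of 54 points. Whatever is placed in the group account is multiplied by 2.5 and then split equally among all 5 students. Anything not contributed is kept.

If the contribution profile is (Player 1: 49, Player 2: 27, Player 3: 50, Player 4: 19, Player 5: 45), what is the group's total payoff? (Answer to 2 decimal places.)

Total contributed: 49 + 27 + 50 + 19 + 45 = 190; total kept: 5 × 54 − 190 = 80.
The group account pays out 2.5 × 190 = 475.00 in aggregate.
Group total = 80 + 475.00 = 555.00.

555.00 points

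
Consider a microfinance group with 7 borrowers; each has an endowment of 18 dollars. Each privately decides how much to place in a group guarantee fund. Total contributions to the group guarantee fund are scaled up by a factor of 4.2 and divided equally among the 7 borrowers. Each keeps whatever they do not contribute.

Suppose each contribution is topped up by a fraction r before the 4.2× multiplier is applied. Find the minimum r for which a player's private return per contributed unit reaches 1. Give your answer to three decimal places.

With matching at rate r, one contributed unit becomes (1 + r) in the group guarantee fund and returns 4.2 × (1 + r) / 7 to the contributor.
Setting this equal to 1: 1 + r = 7/4.2 = 1.6667.
So the minimum matching rate is r = 1.6667 − 1 = 0.667.

0.667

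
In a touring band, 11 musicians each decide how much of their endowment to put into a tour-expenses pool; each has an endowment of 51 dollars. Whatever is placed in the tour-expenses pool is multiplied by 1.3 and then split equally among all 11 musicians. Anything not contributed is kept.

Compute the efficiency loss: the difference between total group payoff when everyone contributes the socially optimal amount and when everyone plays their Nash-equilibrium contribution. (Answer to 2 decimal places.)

168.30 dollars

Each contributed unit returns 1.3/11 = 0.1182 to its contributor — below 1 — so contributing 0 is dominant for every player. At the Nash equilibrium everyone keeps their 51, and the group total is 11 × 51 = 561.
Each contributed unit returns 1.300 to the group as a whole (0.1182 to each of 11 players), which exceeds 1, so the social optimum is full contribution: group total = 1.300 × 561 = 729.30.
Efficiency loss = 729.30 − 561 = 168.30.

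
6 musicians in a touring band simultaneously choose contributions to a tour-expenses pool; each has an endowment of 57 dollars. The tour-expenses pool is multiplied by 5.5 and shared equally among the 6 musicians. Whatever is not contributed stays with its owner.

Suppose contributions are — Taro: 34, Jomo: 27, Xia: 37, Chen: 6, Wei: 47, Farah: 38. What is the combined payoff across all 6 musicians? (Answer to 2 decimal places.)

1192.50 dollars

Total contributed: 34 + 27 + 37 + 6 + 47 + 38 = 189; total kept: 6 × 57 − 189 = 153.
The tour-expenses pool pays out 5.5 × 189 = 1039.50 in aggregate.
Group total = 153 + 1039.50 = 1192.50.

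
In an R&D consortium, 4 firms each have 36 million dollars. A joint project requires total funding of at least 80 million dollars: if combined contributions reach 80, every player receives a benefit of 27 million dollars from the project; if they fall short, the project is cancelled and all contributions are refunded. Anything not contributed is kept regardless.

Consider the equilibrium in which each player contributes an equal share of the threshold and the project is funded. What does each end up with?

Equal share of the threshold: 80/4 = 20.
At this profile no one gains by cutting their contribution: any cut drops the total below 80, the project is cancelled, contributions are refunded, and the deviator ends with 36, which is less than 36 − 20 + 27 = 43. Contributing more than 20 just wastes the excess. So contributing exactly 20 is a best response.
Each player's payoff: 36 − 20 + 27 = 43.

43 million dollars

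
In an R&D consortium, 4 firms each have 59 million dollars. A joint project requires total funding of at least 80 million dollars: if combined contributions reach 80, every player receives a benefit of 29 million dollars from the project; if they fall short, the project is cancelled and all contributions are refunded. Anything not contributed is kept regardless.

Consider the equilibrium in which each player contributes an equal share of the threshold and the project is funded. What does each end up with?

Equal share of the threshold: 80/4 = 20.
At this profile no one gains by cutting their contribution: any cut drops the total below 80, the project is cancelled, contributions are refunded, and the deviator ends with 59, which is less than 59 − 20 + 29 = 68. Contributing more than 20 just wastes the excess. So contributing exactly 20 is a best response.
Each player's payoff: 59 − 20 + 29 = 68.

68 million dollars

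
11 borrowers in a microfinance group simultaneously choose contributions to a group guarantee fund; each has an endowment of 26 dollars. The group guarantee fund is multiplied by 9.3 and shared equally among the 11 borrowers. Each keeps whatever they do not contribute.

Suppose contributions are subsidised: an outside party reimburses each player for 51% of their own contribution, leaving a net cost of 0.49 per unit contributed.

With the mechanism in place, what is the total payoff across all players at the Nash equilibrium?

The effective private return per unit is now (9.3/11) / 0.49 = 1.7254 > 1, so every player's dominant strategy flips to full contribution.
So the Nash equilibrium is full contribution by all 11; the group earns 11 × (26 × 0.51 + 9.3 × 26) = 2805.66.

2805.66 dollars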